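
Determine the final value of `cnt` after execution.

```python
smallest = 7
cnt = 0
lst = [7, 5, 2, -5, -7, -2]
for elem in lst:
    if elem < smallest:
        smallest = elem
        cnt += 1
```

Let's trace through this code step by step.

Initialize: smallest = 7
Initialize: cnt = 0
Initialize: lst = [7, 5, 2, -5, -7, -2]
Entering loop: for elem in lst:

After execution: cnt = 4
4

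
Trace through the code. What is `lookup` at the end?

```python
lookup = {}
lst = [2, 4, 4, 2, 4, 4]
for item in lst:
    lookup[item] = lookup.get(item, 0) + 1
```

Let's trace through this code step by step.

Initialize: lookup = {}
Initialize: lst = [2, 4, 4, 2, 4, 4]
Entering loop: for item in lst:

After execution: lookup = {2: 2, 4: 4}
{2: 2, 4: 4}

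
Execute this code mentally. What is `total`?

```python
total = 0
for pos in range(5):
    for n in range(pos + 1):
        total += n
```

Let's trace through this code step by step.

Initialize: total = 0
Entering loop: for pos in range(5):

After execution: total = 20
20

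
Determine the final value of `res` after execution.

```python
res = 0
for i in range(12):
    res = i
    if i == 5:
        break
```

Let's trace through this code step by step.

Initialize: res = 0
Entering loop: for i in range(12):

After execution: res = 5
5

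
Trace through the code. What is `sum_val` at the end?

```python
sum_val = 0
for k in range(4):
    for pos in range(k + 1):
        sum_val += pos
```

Let's trace through this code step by step.

Initialize: sum_val = 0
Entering loop: for k in range(4):

After execution: sum_val = 10
10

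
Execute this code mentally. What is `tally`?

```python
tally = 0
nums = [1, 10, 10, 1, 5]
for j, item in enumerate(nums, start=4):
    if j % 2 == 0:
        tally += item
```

Let's trace through this code step by step.

Initialize: tally = 0
Initialize: nums = [1, 10, 10, 1, 5]
Entering loop: for j, item in enumerate(nums, start=4):

After execution: tally = 16
16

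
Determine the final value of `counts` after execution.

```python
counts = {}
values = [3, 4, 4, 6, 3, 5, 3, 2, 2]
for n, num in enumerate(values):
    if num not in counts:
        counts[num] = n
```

Let's trace through this code step by step.

Initialize: counts = {}
Initialize: values = [3, 4, 4, 6, 3, 5, 3, 2, 2]
Entering loop: for n, num in enumerate(values):

After execution: counts = {3: 0, 4: 1, 6: 3, 5: 5, 2: 7}
{3: 0, 4: 1, 6: 3, 5: 5, 2: 7}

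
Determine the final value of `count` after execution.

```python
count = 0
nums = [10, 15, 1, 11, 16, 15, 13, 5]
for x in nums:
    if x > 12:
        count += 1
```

Let's trace through this code step by step.

Initialize: count = 0
Initialize: nums = [10, 15, 1, 11, 16, 15, 13, 5]
Entering loop: for x in nums:

After execution: count = 4
4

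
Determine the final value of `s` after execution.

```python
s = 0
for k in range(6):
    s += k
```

Let's trace through this code step by step.

Initialize: s = 0
Entering loop: for k in range(6):

After execution: s = 15
15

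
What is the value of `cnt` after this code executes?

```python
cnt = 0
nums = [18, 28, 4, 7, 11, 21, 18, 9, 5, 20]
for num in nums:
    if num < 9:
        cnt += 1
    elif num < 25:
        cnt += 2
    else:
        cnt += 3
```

Let's trace through this code step by step.

Initialize: cnt = 0
Initialize: nums = [18, 28, 4, 7, 11, 21, 18, 9, 5, 20]
Entering loop: for num in nums:

After execution: cnt = 18
18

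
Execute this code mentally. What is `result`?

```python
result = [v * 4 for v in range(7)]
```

Let's trace through this code step by step.

Initialize: result = [v * 4 for v in range(7)]

After execution: result = [0, 4, 8, 12, 16, 20, 24]
[0, 4, 8, 12, 16, 20, 24]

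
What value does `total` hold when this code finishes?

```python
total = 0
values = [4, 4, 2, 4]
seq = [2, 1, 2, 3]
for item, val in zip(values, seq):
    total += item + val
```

Let's trace through this code step by step.

Initialize: total = 0
Initialize: values = [4, 4, 2, 4]
Initialize: seq = [2, 1, 2, 3]
Entering loop: for item, val in zip(values, seq):

After execution: total = 22
22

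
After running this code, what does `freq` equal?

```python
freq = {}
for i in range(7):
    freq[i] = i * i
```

Let's trace through this code step by step.

Initialize: freq = {}
Entering loop: for i in range(7):

After execution: freq = {0: 0, 1: 1, 2: 4, 3: 9, 4: 16, 5: 25, 6: 36}
{0: 0, 1: 1, 2: 4, 3: 9, 4: 16, 5: 25, 6: 36}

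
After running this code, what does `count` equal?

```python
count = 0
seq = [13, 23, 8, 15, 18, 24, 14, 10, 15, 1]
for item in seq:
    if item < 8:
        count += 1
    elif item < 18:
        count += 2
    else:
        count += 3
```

Let's trace through this code step by step.

Initialize: count = 0
Initialize: seq = [13, 23, 8, 15, 18, 24, 14, 10, 15, 1]
Entering loop: for item in seq:

After execution: count = 22
22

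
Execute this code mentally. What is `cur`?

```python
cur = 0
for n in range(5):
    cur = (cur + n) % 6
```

Let's trace through this code step by step.

Initialize: cur = 0
Entering loop: for n in range(5):

After execution: cur = 4
4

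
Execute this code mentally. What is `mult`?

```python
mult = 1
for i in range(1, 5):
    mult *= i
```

Let's trace through this code step by step.

Initialize: mult = 1
Entering loop: for i in range(1, 5):

After execution: mult = 24
24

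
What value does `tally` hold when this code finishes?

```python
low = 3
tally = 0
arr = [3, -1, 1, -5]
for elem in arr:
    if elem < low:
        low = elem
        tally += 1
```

Let's trace through this code step by step.

Initialize: low = 3
Initialize: tally = 0
Initialize: arr = [3, -1, 1, -5]
Entering loop: for elem in arr:

After execution: tally = 2
2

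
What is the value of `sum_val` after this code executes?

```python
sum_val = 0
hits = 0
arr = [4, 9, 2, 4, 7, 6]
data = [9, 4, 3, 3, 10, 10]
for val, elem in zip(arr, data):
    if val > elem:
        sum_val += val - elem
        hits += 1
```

Let's trace through this code step by step.

Initialize: sum_val = 0
Initialize: hits = 0
Initialize: arr = [4, 9, 2, 4, 7, 6]
Initialize: data = [9, 4, 3, 3, 10, 10]
Entering loop: for val, elem in zip(arr, data):

After execution: sum_val = 6
6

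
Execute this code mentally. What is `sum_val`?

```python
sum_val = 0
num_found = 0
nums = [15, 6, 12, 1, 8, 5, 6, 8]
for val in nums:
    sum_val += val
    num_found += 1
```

Let's trace through this code step by step.

Initialize: sum_val = 0
Initialize: num_found = 0
Initialize: nums = [15, 6, 12, 1, 8, 5, 6, 8]
Entering loop: for val in nums:

After execution: sum_val = 61
61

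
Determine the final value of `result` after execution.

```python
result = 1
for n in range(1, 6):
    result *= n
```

Let's trace through this code step by step.

Initialize: result = 1
Entering loop: for n in range(1, 6):

After execution: result = 120
120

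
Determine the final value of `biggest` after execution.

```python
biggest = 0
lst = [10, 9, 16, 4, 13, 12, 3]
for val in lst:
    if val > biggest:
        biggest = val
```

Let's trace through this code step by step.

Initialize: biggest = 0
Initialize: lst = [10, 9, 16, 4, 13, 12, 3]
Entering loop: for val in lst:

After execution: biggest = 16
16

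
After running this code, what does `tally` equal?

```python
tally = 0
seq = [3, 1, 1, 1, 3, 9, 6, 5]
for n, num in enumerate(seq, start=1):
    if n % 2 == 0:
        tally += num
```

Let's trace through this code step by step.

Initialize: tally = 0
Initialize: seq = [3, 1, 1, 1, 3, 9, 6, 5]
Entering loop: for n, num in enumerate(seq, start=1):

After execution: tally = 16
16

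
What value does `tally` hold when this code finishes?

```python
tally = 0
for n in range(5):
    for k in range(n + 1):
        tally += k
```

Let's trace through this code step by step.

Initialize: tally = 0
Entering loop: for n in range(5):

After execution: tally = 20
20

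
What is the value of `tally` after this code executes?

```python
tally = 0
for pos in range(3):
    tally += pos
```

Let's trace through this code step by step.

Initialize: tally = 0
Entering loop: for pos in range(3):

After execution: tally = 3
3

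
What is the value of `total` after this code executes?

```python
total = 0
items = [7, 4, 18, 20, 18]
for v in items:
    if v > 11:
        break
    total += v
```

Let's trace through this code step by step.

Initialize: total = 0
Initialize: items = [7, 4, 18, 20, 18]
Entering loop: for v in items:

After execution: total = 11
11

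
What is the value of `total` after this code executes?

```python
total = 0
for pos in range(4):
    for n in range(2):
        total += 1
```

Let's trace through this code step by step.

Initialize: total = 0
Entering loop: for pos in range(4):

After execution: total = 8
8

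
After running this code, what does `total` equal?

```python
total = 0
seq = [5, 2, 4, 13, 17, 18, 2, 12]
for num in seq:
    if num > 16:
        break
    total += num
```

Let's trace through this code step by step.

Initialize: total = 0
Initialize: seq = [5, 2, 4, 13, 17, 18, 2, 12]
Entering loop: for num in seq:

After execution: total = 24
24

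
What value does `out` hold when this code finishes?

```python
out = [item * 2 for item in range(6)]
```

Let's trace through this code step by step.

Initialize: out = [item * 2 for item in range(6)]

After execution: out = [0, 2, 4, 6, 8, 10]
[0, 2, 4, 6, 8, 10]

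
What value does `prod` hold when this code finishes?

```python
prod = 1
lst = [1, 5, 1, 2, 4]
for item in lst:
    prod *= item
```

Let's trace through this code step by step.

Initialize: prod = 1
Initialize: lst = [1, 5, 1, 2, 4]
Entering loop: for item in lst:

After execution: prod = 40
40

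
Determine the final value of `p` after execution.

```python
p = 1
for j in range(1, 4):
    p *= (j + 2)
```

Let's trace through this code step by step.

Initialize: p = 1
Entering loop: for j in range(1, 4):

After execution: p = 60
60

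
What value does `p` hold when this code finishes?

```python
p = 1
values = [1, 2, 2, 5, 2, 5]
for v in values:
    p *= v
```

Let's trace through this code step by step.

Initialize: p = 1
Initialize: values = [1, 2, 2, 5, 2, 5]
Entering loop: for v in values:

After execution: p = 200
200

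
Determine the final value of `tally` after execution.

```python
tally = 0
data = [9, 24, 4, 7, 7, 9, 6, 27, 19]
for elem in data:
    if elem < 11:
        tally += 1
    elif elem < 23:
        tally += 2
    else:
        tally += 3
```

Let's trace through this code step by step.

Initialize: tally = 0
Initialize: data = [9, 24, 4, 7, 7, 9, 6, 27, 19]
Entering loop: for elem in data:

After execution: tally = 14
14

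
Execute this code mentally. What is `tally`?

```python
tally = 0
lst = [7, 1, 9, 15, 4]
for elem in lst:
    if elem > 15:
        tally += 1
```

Let's trace through this code step by step.

Initialize: tally = 0
Initialize: lst = [7, 1, 9, 15, 4]
Entering loop: for elem in lst:

After execution: tally = 0
0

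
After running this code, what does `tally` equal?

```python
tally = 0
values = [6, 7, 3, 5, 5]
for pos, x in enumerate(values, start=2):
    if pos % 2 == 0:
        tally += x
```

Let's trace through this code step by step.

Initialize: tally = 0
Initialize: values = [6, 7, 3, 5, 5]
Entering loop: for pos, x in enumerate(values, start=2):

After execution: tally = 14
14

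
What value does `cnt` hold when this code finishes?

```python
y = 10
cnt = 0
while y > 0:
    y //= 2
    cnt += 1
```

Let's trace through this code step by step.

Initialize: y = 10
Initialize: cnt = 0
Entering loop: while y > 0:

After execution: cnt = 4
4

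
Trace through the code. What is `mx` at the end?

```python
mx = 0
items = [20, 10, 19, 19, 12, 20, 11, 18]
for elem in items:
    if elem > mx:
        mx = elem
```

Let's trace through this code step by step.

Initialize: mx = 0
Initialize: items = [20, 10, 19, 19, 12, 20, 11, 18]
Entering loop: for elem in items:

After execution: mx = 20
20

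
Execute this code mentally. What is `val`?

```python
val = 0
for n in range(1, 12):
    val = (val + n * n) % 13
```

Let's trace through this code step by step.

Initialize: val = 0
Entering loop: for n in range(1, 12):

After execution: val = 12
12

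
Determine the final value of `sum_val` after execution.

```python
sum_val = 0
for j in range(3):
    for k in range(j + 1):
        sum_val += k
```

Let's trace through this code step by step.

Initialize: sum_val = 0
Entering loop: for j in range(3):

After execution: sum_val = 4
4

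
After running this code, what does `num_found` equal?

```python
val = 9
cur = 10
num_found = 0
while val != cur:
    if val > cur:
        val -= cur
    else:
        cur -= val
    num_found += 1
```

Let's trace through this code step by step.

Initialize: val = 9
Initialize: cur = 10
Initialize: num_found = 0
Entering loop: while val != cur:

After execution: num_found = 9
9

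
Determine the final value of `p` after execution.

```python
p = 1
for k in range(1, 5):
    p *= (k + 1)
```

Let's trace through this code step by step.

Initialize: p = 1
Entering loop: for k in range(1, 5):

After execution: p = 120
120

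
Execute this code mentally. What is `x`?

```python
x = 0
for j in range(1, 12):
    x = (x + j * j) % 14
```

Let's trace through this code step by step.

Initialize: x = 0
Entering loop: for j in range(1, 12):

After execution: x = 2
2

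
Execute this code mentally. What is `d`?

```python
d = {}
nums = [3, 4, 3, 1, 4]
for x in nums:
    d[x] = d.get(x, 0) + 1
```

Let's trace through this code step by step.

Initialize: d = {}
Initialize: nums = [3, 4, 3, 1, 4]
Entering loop: for x in nums:

After execution: d = {3: 2, 4: 2, 1: 1}
{3: 2, 4: 2, 1: 1}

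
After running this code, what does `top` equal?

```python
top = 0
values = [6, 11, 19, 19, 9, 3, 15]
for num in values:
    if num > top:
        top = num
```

Let's trace through this code step by step.

Initialize: top = 0
Initialize: values = [6, 11, 19, 19, 9, 3, 15]
Entering loop: for num in values:

After execution: top = 19
19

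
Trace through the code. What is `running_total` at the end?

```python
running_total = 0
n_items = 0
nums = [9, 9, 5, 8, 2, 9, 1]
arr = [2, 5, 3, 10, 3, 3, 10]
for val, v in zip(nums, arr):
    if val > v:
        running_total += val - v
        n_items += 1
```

Let's trace through this code step by step.

Initialize: running_total = 0
Initialize: n_items = 0
Initialize: nums = [9, 9, 5, 8, 2, 9, 1]
Initialize: arr = [2, 5, 3, 10, 3, 3, 10]
Entering loop: for val, v in zip(nums, arr):

After execution: running_total = 19
19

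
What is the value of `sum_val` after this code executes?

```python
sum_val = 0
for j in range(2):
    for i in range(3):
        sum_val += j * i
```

Let's trace through this code step by step.

Initialize: sum_val = 0
Entering loop: for j in range(2):

After execution: sum_val = 3
3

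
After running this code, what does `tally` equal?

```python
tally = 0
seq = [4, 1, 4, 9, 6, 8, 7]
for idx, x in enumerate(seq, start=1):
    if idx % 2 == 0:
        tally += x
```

Let's trace through this code step by step.

Initialize: tally = 0
Initialize: seq = [4, 1, 4, 9, 6, 8, 7]
Entering loop: for idx, x in enumerate(seq, start=1):

After execution: tally = 18
18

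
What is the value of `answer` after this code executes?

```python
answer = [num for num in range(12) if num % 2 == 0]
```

Let's trace through this code step by step.

Initialize: answer = [num for num in range(12) if num % 2 == 0]

After execution: answer = [0, 2, 4, 6, 8, 10]
[0, 2, 4, 6, 8, 10]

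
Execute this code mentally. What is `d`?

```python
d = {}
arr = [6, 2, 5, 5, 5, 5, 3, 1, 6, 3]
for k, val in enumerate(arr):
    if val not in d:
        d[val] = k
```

Let's trace through this code step by step.

Initialize: d = {}
Initialize: arr = [6, 2, 5, 5, 5, 5, 3, 1, 6, 3]
Entering loop: for k, val in enumerate(arr):

After execution: d = {6: 0, 2: 1, 5: 2, 3: 6, 1: 7}
{6: 0, 2: 1, 5: 2, 3: 6, 1: 7}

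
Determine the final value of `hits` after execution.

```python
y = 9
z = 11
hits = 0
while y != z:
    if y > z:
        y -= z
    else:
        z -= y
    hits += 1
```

Let's trace through this code step by step.

Initialize: y = 9
Initialize: z = 11
Initialize: hits = 0
Entering loop: while y != z:

After execution: hits = 6
6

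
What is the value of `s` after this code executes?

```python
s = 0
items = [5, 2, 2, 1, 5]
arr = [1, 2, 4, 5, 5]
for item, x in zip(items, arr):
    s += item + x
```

Let's trace through this code step by step.

Initialize: s = 0
Initialize: items = [5, 2, 2, 1, 5]
Initialize: arr = [1, 2, 4, 5, 5]
Entering loop: for item, x in zip(items, arr):

After execution: s = 32
32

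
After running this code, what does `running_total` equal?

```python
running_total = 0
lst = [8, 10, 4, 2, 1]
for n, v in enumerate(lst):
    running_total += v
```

Let's trace through this code step by step.

Initialize: running_total = 0
Initialize: lst = [8, 10, 4, 2, 1]
Entering loop: for n, v in enumerate(lst):

After execution: running_total = 25
25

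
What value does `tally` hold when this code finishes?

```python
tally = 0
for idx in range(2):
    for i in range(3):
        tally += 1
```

Let's trace through this code step by step.

Initialize: tally = 0
Entering loop: for idx in range(2):

After execution: tally = 6
6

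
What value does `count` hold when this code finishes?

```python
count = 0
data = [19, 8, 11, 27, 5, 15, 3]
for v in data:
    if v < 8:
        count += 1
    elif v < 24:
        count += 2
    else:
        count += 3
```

Let's trace through this code step by step.

Initialize: count = 0
Initialize: data = [19, 8, 11, 27, 5, 15, 3]
Entering loop: for v in data:

After execution: count = 13
13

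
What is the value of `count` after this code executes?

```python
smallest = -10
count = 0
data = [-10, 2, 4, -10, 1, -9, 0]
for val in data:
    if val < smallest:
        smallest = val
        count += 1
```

Let's trace through this code step by step.

Initialize: smallest = -10
Initialize: count = 0
Initialize: data = [-10, 2, 4, -10, 1, -9, 0]
Entering loop: for val in data:

After execution: count = 0
0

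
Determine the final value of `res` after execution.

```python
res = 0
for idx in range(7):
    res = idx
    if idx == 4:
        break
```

Let's trace through this code step by step.

Initialize: res = 0
Entering loop: for idx in range(7):

After execution: res = 4
4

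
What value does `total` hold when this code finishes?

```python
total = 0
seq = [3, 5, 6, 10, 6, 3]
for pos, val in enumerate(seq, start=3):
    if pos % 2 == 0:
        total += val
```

Let's trace through this code step by step.

Initialize: total = 0
Initialize: seq = [3, 5, 6, 10, 6, 3]
Entering loop: for pos, val in enumerate(seq, start=3):

After execution: total = 18
18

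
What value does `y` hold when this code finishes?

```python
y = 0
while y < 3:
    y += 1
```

Let's trace through this code step by step.

Initialize: y = 0
Entering loop: while y < 3:

After execution: y = 3
3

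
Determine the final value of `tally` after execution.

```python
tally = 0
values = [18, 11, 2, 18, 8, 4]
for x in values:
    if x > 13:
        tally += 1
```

Let's trace through this code step by step.

Initialize: tally = 0
Initialize: values = [18, 11, 2, 18, 8, 4]
Entering loop: for x in values:

After execution: tally = 2
2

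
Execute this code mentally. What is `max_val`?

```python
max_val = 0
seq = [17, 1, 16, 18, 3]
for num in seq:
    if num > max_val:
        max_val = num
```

Let's trace through this code step by step.

Initialize: max_val = 0
Initialize: seq = [17, 1, 16, 18, 3]
Entering loop: for num in seq:

After execution: max_val = 18
18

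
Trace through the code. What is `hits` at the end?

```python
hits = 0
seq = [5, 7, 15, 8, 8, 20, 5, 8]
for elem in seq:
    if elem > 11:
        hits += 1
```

Let's trace through this code step by step.

Initialize: hits = 0
Initialize: seq = [5, 7, 15, 8, 8, 20, 5, 8]
Entering loop: for elem in seq:

After execution: hits = 2
2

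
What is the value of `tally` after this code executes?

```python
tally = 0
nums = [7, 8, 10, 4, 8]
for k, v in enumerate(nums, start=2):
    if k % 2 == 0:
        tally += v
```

Let's trace through this code step by step.

Initialize: tally = 0
Initialize: nums = [7, 8, 10, 4, 8]
Entering loop: for k, v in enumerate(nums, start=2):

After execution: tally = 25
25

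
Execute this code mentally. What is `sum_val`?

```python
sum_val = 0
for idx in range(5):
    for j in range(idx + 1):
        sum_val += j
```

Let's trace through this code step by step.

Initialize: sum_val = 0
Entering loop: for idx in range(5):

After execution: sum_val = 20
20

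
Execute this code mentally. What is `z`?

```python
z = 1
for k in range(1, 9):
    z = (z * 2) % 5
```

Let's trace through this code step by step.

Initialize: z = 1
Entering loop: for k in range(1, 9):

After execution: z = 1
1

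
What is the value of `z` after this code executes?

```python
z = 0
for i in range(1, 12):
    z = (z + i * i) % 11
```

Let's trace through this code step by step.

Initialize: z = 0
Entering loop: for i in range(1, 12):

After execution: z = 0
0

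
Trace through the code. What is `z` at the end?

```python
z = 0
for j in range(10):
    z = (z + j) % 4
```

Let's trace through this code step by step.

Initialize: z = 0
Entering loop: for j in range(10):

After execution: z = 1
1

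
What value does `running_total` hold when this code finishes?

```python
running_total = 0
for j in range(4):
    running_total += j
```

Let's trace through this code step by step.

Initialize: running_total = 0
Entering loop: for j in range(4):

After execution: running_total = 6
6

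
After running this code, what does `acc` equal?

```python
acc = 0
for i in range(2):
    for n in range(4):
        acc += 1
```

Let's trace through this code step by step.

Initialize: acc = 0
Entering loop: for i in range(2):

After execution: acc = 8
8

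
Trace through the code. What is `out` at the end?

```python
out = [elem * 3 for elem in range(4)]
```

Let's trace through this code step by step.

Initialize: out = [elem * 3 for elem in range(4)]

After execution: out = [0, 3, 6, 9]
[0, 3, 6, 9]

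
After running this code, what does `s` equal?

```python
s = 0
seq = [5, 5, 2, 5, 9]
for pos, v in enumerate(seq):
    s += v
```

Let's trace through this code step by step.

Initialize: s = 0
Initialize: seq = [5, 5, 2, 5, 9]
Entering loop: for pos, v in enumerate(seq):

After execution: s = 26
26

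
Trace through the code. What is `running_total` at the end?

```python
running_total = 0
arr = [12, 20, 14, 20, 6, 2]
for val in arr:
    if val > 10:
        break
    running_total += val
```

Let's trace through this code step by step.

Initialize: running_total = 0
Initialize: arr = [12, 20, 14, 20, 6, 2]
Entering loop: for val in arr:

After execution: running_total = 0
0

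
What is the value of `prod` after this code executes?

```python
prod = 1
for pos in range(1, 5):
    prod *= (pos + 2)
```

Let's trace through this code step by step.

Initialize: prod = 1
Entering loop: for pos in range(1, 5):

After execution: prod = 360
360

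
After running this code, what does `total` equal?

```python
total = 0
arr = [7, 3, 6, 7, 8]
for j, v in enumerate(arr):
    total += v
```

Let's trace through this code step by step.

Initialize: total = 0
Initialize: arr = [7, 3, 6, 7, 8]
Entering loop: for j, v in enumerate(arr):

After execution: total = 31
31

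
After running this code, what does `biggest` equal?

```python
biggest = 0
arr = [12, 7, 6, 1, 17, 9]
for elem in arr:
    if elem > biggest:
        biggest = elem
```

Let's trace through this code step by step.

Initialize: biggest = 0
Initialize: arr = [12, 7, 6, 1, 17, 9]
Entering loop: for elem in arr:

After execution: biggest = 17
17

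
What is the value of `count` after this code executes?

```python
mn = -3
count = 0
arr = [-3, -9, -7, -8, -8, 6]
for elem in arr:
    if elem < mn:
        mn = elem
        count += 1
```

Let's trace through this code step by step.

Initialize: mn = -3
Initialize: count = 0
Initialize: arr = [-3, -9, -7, -8, -8, 6]
Entering loop: for elem in arr:

After execution: count = 1
1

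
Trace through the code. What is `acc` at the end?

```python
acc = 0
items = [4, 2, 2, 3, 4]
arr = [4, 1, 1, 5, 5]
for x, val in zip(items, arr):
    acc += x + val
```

Let's trace through this code step by step.

Initialize: acc = 0
Initialize: items = [4, 2, 2, 3, 4]
Initialize: arr = [4, 1, 1, 5, 5]
Entering loop: for x, val in zip(items, arr):

After execution: acc = 31
31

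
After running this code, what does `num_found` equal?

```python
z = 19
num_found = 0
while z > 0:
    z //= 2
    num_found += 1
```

Let's trace through this code step by step.

Initialize: z = 19
Initialize: num_found = 0
Entering loop: while z > 0:

After execution: num_found = 5
5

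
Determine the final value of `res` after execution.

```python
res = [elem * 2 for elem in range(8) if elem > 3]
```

Let's trace through this code step by step.

Initialize: res = [elem * 2 for elem in range(8) if elem > 3]

After execution: res = [8, 10, 12, 14]
[8, 10, 12, 14]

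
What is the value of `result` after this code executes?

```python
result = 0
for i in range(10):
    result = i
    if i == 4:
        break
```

Let's trace through this code step by step.

Initialize: result = 0
Entering loop: for i in range(10):

After execution: result = 4
4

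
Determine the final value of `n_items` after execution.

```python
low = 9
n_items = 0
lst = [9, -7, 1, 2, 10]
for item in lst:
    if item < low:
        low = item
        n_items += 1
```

Let's trace through this code step by step.

Initialize: low = 9
Initialize: n_items = 0
Initialize: lst = [9, -7, 1, 2, 10]
Entering loop: for item in lst:

After execution: n_items = 1
1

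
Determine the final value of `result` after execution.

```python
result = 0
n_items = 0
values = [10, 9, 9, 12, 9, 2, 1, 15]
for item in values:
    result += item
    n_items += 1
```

Let's trace through this code step by step.

Initialize: result = 0
Initialize: n_items = 0
Initialize: values = [10, 9, 9, 12, 9, 2, 1, 15]
Entering loop: for item in values:

After execution: result = 67
67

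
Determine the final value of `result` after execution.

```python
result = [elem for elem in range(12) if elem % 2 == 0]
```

Let's trace through this code step by step.

Initialize: result = [elem for elem in range(12) if elem % 2 == 0]

After execution: result = [0, 2, 4, 6, 8, 10]
[0, 2, 4, 6, 8, 10]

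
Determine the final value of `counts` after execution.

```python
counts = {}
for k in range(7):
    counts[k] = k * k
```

Let's trace through this code step by step.

Initialize: counts = {}
Entering loop: for k in range(7):

After execution: counts = {0: 0, 1: 1, 2: 4, 3: 9, 4: 16, 5: 25, 6: 36}
{0: 0, 1: 1, 2: 4, 3: 9, 4: 16, 5: 25, 6: 36}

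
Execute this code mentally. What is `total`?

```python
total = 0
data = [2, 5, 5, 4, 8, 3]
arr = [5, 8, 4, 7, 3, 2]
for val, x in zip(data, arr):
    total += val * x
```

Let's trace through this code step by step.

Initialize: total = 0
Initialize: data = [2, 5, 5, 4, 8, 3]
Initialize: arr = [5, 8, 4, 7, 3, 2]
Entering loop: for val, x in zip(data, arr):

After execution: total = 128
128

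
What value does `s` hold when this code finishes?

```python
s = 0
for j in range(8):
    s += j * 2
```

Let's trace through this code step by step.

Initialize: s = 0
Entering loop: for j in range(8):

After execution: s = 56
56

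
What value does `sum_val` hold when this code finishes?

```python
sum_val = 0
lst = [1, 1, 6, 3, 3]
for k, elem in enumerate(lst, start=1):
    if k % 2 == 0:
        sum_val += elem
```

Let's trace through this code step by step.

Initialize: sum_val = 0
Initialize: lst = [1, 1, 6, 3, 3]
Entering loop: for k, elem in enumerate(lst, start=1):

After execution: sum_val = 4
4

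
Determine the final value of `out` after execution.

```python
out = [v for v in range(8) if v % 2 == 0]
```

Let's trace through this code step by step.

Initialize: out = [v for v in range(8) if v % 2 == 0]

After execution: out = [0, 2, 4, 6]
[0, 2, 4, 6]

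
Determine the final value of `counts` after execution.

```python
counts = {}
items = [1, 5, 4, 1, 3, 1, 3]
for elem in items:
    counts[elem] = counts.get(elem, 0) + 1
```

Let's trace through this code step by step.

Initialize: counts = {}
Initialize: items = [1, 5, 4, 1, 3, 1, 3]
Entering loop: for elem in items:

After execution: counts = {1: 3, 5: 1, 4: 1, 3: 2}
{1: 3, 5: 1, 4: 1, 3: 2}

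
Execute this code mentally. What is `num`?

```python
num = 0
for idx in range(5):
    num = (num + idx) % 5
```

Let's trace through this code step by step.

Initialize: num = 0
Entering loop: for idx in range(5):

After execution: num = 0
0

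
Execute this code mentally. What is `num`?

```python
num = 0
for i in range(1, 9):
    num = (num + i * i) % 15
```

Let's trace through this code step by step.

Initialize: num = 0
Entering loop: for i in range(1, 9):

After execution: num = 9
9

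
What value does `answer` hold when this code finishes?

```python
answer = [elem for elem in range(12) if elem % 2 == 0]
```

Let's trace through this code step by step.

Initialize: answer = [elem for elem in range(12) if elem % 2 == 0]

After execution: answer = [0, 2, 4, 6, 8, 10]
[0, 2, 4, 6, 8, 10]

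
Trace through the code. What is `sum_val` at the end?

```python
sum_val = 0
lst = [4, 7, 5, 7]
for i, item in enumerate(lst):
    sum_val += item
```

Let's trace through this code step by step.

Initialize: sum_val = 0
Initialize: lst = [4, 7, 5, 7]
Entering loop: for i, item in enumerate(lst):

After execution: sum_val = 23
23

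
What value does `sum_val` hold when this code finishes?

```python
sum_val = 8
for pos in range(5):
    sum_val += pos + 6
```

Let's trace through this code step by step.

Initialize: sum_val = 8
Entering loop: for pos in range(5):

After execution: sum_val = 48
48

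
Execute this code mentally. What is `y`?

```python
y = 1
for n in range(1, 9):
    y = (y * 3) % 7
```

Let's trace through this code step by step.

Initialize: y = 1
Entering loop: for n in range(1, 9):

After execution: y = 2
2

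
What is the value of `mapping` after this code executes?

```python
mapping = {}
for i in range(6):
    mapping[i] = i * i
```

Let's trace through this code step by step.

Initialize: mapping = {}
Entering loop: for i in range(6):

After execution: mapping = {0: 0, 1: 1, 2: 4, 3: 9, 4: 16, 5: 25}
{0: 0, 1: 1, 2: 4, 3: 9, 4: 16, 5: 25}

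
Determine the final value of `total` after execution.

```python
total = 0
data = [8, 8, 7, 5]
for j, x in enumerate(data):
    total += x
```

Let's trace through this code step by step.

Initialize: total = 0
Initialize: data = [8, 8, 7, 5]
Entering loop: for j, x in enumerate(data):

After execution: total = 28
28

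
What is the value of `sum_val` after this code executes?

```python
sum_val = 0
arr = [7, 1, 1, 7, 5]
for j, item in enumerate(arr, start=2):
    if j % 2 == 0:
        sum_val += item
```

Let's trace through this code step by step.

Initialize: sum_val = 0
Initialize: arr = [7, 1, 1, 7, 5]
Entering loop: for j, item in enumerate(arr, start=2):

After execution: sum_val = 13
13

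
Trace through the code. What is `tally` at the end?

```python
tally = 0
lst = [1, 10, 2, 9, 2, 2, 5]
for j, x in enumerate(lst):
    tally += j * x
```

Let's trace through this code step by step.

Initialize: tally = 0
Initialize: lst = [1, 10, 2, 9, 2, 2, 5]
Entering loop: for j, x in enumerate(lst):

After execution: tally = 89
89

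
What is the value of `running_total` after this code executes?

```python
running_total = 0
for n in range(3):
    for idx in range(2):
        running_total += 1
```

Let's trace through this code step by step.

Initialize: running_total = 0
Entering loop: for n in range(3):

After execution: running_total = 6
6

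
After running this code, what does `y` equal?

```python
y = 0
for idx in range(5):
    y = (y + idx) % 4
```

Let's trace through this code step by step.

Initialize: y = 0
Entering loop: for idx in range(5):

After execution: y = 2
2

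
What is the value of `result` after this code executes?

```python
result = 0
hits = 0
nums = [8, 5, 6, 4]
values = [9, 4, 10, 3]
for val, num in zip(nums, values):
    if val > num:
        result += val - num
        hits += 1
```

Let's trace through this code step by step.

Initialize: result = 0
Initialize: hits = 0
Initialize: nums = [8, 5, 6, 4]
Initialize: values = [9, 4, 10, 3]
Entering loop: for val, num in zip(nums, values):

After execution: result = 2
2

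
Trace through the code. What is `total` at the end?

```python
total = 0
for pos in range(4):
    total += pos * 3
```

Let's trace through this code step by step.

Initialize: total = 0
Entering loop: for pos in range(4):

After execution: total = 18
18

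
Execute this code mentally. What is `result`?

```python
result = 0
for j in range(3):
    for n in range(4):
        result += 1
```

Let's trace through this code step by step.

Initialize: result = 0
Entering loop: for j in range(3):

After execution: result = 12
12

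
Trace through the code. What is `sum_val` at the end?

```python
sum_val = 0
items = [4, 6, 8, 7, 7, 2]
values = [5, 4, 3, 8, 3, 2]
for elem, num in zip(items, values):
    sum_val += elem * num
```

Let's trace through this code step by step.

Initialize: sum_val = 0
Initialize: items = [4, 6, 8, 7, 7, 2]
Initialize: values = [5, 4, 3, 8, 3, 2]
Entering loop: for elem, num in zip(items, values):

After execution: sum_val = 149
149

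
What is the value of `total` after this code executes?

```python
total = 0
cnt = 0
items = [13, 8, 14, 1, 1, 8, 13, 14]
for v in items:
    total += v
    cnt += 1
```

Let's trace through this code step by step.

Initialize: total = 0
Initialize: cnt = 0
Initialize: items = [13, 8, 14, 1, 1, 8, 13, 14]
Entering loop: for v in items:

After execution: total = 72
72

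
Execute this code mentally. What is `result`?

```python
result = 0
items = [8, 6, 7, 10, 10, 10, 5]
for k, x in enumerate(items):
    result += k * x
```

Let's trace through this code step by step.

Initialize: result = 0
Initialize: items = [8, 6, 7, 10, 10, 10, 5]
Entering loop: for k, x in enumerate(items):

After execution: result = 170
170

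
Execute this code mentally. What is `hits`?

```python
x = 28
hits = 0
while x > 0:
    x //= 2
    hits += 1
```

Let's trace through this code step by step.

Initialize: x = 28
Initialize: hits = 0
Entering loop: while x > 0:

After execution: hits = 5
5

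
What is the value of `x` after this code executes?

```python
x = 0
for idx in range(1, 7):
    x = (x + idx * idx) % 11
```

Let's trace through this code step by step.

Initialize: x = 0
Entering loop: for idx in range(1, 7):

After execution: x = 3
3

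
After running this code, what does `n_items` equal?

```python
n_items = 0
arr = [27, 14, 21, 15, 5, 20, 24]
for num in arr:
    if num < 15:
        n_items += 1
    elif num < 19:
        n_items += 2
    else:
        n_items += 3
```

Let's trace through this code step by step.

Initialize: n_items = 0
Initialize: arr = [27, 14, 21, 15, 5, 20, 24]
Entering loop: for num in arr:

After execution: n_items = 16
16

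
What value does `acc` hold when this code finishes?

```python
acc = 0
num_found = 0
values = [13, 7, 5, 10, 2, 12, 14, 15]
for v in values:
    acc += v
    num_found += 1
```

Let's trace through this code step by step.

Initialize: acc = 0
Initialize: num_found = 0
Initialize: values = [13, 7, 5, 10, 2, 12, 14, 15]
Entering loop: for v in values:

After execution: acc = 78
78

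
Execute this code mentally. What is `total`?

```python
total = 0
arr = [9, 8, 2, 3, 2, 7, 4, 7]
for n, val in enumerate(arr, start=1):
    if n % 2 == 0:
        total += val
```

Let's trace through this code step by step.

Initialize: total = 0
Initialize: arr = [9, 8, 2, 3, 2, 7, 4, 7]
Entering loop: for n, val in enumerate(arr, start=1):

After execution: total = 25
25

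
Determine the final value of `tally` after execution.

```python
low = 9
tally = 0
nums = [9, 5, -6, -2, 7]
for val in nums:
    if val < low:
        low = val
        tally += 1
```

Let's trace through this code step by step.

Initialize: low = 9
Initialize: tally = 0
Initialize: nums = [9, 5, -6, -2, 7]
Entering loop: for val in nums:

After execution: tally = 2
2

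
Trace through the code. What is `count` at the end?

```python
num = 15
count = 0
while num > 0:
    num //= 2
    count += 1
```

Let's trace through this code step by step.

Initialize: num = 15
Initialize: count = 0
Entering loop: while num > 0:

After execution: count = 4
4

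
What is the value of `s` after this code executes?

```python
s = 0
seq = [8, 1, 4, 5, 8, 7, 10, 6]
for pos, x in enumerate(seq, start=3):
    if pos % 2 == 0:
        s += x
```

Let's trace through this code step by step.

Initialize: s = 0
Initialize: seq = [8, 1, 4, 5, 8, 7, 10, 6]
Entering loop: for pos, x in enumerate(seq, start=3):

After execution: s = 19
19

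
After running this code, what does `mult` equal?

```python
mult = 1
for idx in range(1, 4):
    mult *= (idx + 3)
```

Let's trace through this code step by step.

Initialize: mult = 1
Entering loop: for idx in range(1, 4):

After execution: mult = 120
120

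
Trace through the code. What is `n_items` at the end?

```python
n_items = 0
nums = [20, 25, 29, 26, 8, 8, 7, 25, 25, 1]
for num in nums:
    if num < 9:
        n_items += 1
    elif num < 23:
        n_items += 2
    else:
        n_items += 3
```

Let's trace through this code step by step.

Initialize: n_items = 0
Initialize: nums = [20, 25, 29, 26, 8, 8, 7, 25, 25, 1]
Entering loop: for num in nums:

After execution: n_items = 21
21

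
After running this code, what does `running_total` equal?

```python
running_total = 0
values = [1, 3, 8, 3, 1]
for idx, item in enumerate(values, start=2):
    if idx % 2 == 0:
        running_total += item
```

Let's trace through this code step by step.

Initialize: running_total = 0
Initialize: values = [1, 3, 8, 3, 1]
Entering loop: for idx, item in enumerate(values, start=2):

After execution: running_total = 10
10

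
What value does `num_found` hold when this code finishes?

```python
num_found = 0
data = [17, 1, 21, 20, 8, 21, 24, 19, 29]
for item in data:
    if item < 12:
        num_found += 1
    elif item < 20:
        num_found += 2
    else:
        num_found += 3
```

Let's trace through this code step by step.

Initialize: num_found = 0
Initialize: data = [17, 1, 21, 20, 8, 21, 24, 19, 29]
Entering loop: for item in data:

After execution: num_found = 21
21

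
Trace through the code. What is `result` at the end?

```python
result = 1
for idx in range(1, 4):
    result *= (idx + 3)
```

Let's trace through this code step by step.

Initialize: result = 1
Entering loop: for idx in range(1, 4):

After execution: result = 120
120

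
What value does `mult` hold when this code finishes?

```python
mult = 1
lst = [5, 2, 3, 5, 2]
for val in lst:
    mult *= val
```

Let's trace through this code step by step.

Initialize: mult = 1
Initialize: lst = [5, 2, 3, 5, 2]
Entering loop: for val in lst:

After execution: mult = 300
300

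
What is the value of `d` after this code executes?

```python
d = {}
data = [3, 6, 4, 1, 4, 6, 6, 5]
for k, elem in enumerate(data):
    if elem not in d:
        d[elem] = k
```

Let's trace through this code step by step.

Initialize: d = {}
Initialize: data = [3, 6, 4, 1, 4, 6, 6, 5]
Entering loop: for k, elem in enumerate(data):

After execution: d = {3: 0, 6: 1, 4: 2, 1: 3, 5: 7}
{3: 0, 6: 1, 4: 2, 1: 3, 5: 7}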